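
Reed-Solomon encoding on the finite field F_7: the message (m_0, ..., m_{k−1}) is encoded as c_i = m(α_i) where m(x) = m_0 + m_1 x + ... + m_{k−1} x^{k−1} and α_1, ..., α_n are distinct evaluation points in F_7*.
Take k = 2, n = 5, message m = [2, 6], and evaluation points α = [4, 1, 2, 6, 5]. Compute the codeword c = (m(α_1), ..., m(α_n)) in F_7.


c = [5, 1, 0, 3, 4]

Message polynomial: m(x) = 2 + 6·x (mod 7).
For each evaluation point α_i, compute m(α_i) mod 7:
  α_1 = 4: Horner steps 6 → 5, so m(4) = 5.
  α_2 = 1: Horner steps 6 → 1, so m(1) = 1.
  α_3 = 2: Horner steps 6 → 0, so m(2) = 0.
  α_4 = 6: Horner steps 6 → 3, so m(6) = 3.
  α_5 = 5: Horner steps 6 → 4, so m(5) = 4.
Codeword c = [5, 1, 0, 3, 4] ∈ F_7^5.


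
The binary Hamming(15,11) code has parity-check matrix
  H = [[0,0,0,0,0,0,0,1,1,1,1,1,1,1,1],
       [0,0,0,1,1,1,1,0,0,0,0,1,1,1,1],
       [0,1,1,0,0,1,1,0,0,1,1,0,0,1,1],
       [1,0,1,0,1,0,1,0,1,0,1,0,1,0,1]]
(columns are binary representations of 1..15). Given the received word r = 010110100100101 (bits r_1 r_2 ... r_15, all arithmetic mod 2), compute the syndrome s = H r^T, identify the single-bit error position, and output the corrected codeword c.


s = (1, 1, 0, 0)^T, error position = 12, corrected codeword c = 010110100101101

Compute s = H r^T mod 2 one row at a time:
  s_1 = 0 + 0 + 1 + 0 + 0 + 1 + 0 + 1 = 3 ≡ 1 (mod 2).
  s_2 = 1 + 1 + 0 + 1 + 0 + 1 + 0 + 1 = 5 ≡ 1 (mod 2).
  s_3 = 1 + 0 + 0 + 1 + 1 + 0 + 0 + 1 = 4 ≡ 0 (mod 2).
  s_4 = 0 + 0 + 1 + 1 + 0 + 0 + 1 + 1 = 4 ≡ 0 (mod 2).
s = (1, 1, 0, 0)^T — this equals column 12 of H (binary 1100), so error is at position 12.
Correct: flip bit 12 of r = 010110100100101 to get c = 010110100101101.


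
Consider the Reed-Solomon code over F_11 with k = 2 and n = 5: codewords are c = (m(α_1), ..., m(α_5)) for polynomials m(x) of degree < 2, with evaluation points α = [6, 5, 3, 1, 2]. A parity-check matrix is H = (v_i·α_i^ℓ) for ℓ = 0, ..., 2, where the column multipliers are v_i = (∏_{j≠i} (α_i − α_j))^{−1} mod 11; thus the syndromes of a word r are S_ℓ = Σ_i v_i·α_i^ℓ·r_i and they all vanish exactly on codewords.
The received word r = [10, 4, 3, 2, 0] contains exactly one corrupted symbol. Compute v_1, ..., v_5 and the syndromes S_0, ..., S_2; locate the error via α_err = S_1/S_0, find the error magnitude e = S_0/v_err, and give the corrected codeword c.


S = (8, 5, 10), error at position 5, error magnitude e = 3, c = [10, 4, 3, 2, 8].

Step 1: column multipliers v_i = (∏_{j≠i}(α_i − α_j))^{−1} mod 11.
  i = 1 (α = 6): (6−5)(6−3)(6−1)(6−2) = 1·3·5·4 = 60 ≡ 5, so v_1 = 5^{−1} = 9 (mod 11).
  i = 2 (α = 5): (5−6)(5−3)(5−1)(5−2) = (−1)·2·4·3 = −24 ≡ 9, so v_2 = 9^{−1} = 5 (mod 11).
  i = 3 (α = 3): (3−6)(3−5)(3−1)(3−2) = (−3)·(−2)·2·1 = 12 ≡ 1, so v_3 = 1^{−1} = 1 (mod 11).
  i = 4 (α = 1): (1−6)(1−5)(1−3)(1−2) = (−5)·(−4)·(−2)·(−1) = 40 ≡ 7, so v_4 = 7^{−1} = 8 (mod 11).
  i = 5 (α = 2): (2−6)(2−5)(2−3)(2−1) = (−4)·(−3)·(−1)·1 = −12 ≡ 10, so v_5 = 10^{−1} = 10 (mod 11).
  v = [9, 5, 1, 8, 10].
Step 2: syndromes of r = [10, 4, 3, 2, 0] (all sums mod 11).
  S_0 = Σ v_i r_i = 9·10 + 5·4 + 1·3 + 8·2 + 10·0 = 129 ≡ 8.
  S_1 = Σ v_i α_i r_i = 9·6·10 + 5·5·4 + 1·3·3 + 8·1·2 + 10·2·0 = 665 ≡ 5.
  α_i^2 mod 11 = [3, 3, 9, 1, 4].
  S_2 = Σ v_i α_i^2 r_i = 9·3·10 + 5·3·4 + 1·9·3 + 8·1·2 + 10·4·0 = 373 ≡ 10.
  S = (8, 5, 10) ≠ 0, so r is not a codeword (an error is present).
Step 3: locate the error. For a single error e at position i, S_ℓ = v_i·e·α_i^ℓ, so α_err = S_1/S_0.
  S_0^{−1} = 8^{−1} = 7 (mod 11), so α_err = 5·7 = 35 ≡ 2 = α_5. Error position i = 5.
  Consistency check: S_2/S_1 = 10·9 = 90 ≡ 2 = α_err ✓ (single-error assumption holds).
Step 4: error magnitude e = S_0/v_5 = S_0·∏_{j≠5}(α_5 − α_j) = 8·10 = 80 ≡ 3 (mod 11).
Step 5: correct position 5: c_5 = r_5 − e = 0 − 3 ≡ 8 (mod 11). Hence c = [10, 4, 3, 2, 8].
  Check: interpolating c through the α_i gives m(x) = 7 + 6·x (degree < 2) with m(α_i) = c_i for every i, so c is indeed a codeword.


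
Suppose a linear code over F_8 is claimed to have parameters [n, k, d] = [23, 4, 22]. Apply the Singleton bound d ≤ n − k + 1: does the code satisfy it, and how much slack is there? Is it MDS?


Singleton RHS = n − k + 1 = 20, slack = -2, bound violated (no such code; not MDS).

Singleton bound: d ≤ n − k + 1.
Here n = 23, k = 4, so n − k + 1 = 20.
Given d = 22, check d ≤ 20: NO.
Slack = (n − k + 1) − d = -2.
The slack is negative: d = 22 exceeds n − k + 1 = 20 by 2, so the Singleton bound is violated and no linear [23, 4, 22]_8 code can exist. In particular it is not MDS (MDS requires d = n − k + 1 exactly).
Description: the claimed parameters are [23, 4, 22]_8; such a code would be impossible (violates the Singleton bound).


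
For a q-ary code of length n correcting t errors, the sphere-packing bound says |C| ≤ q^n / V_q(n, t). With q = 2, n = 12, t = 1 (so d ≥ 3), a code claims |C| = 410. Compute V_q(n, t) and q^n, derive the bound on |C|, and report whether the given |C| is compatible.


V_q(n, t) = 13, q^n = 4096, Hamming bound = 315, |C| = 410 > bound (violated).

Step 1: Compute V_q(n, t) = Σ_{j=0}^1 C(n, j) (q−1)^j.
  j = 0: C(12,0)·(1)^0 = 1·1 = 1.
  j = 1: C(12,1)·(1)^1 = 12·1 = 12.
  V_q(n, t) = 1 + 12 = 13.
Step 2: q^n = 2^12 = 4096.
Step 3: Hamming bound ⌊q^n / V_q(n,t)⌋ = ⌊4096/13⌋ = 315.
Step 4: Compare |C| = 410 to 315: violated.
The claimed |C| lies above the Hamming bound, so no 2-ary code of length 12 with d ≥ 3 can have 410 codewords.


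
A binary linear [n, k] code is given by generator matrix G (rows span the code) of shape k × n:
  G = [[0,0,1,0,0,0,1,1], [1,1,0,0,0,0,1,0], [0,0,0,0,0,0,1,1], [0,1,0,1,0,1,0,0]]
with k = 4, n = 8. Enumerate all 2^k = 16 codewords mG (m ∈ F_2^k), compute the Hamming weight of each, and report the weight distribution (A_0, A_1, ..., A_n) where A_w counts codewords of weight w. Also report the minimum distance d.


Weight distribution: A_0 = 1, A_1 = 1, A_2 = 1, A_3 = 4, A_4 = 5, A_5 = 3, A_6 = 1. Minimum distance d = 1.

Enumerate all 2^4 = 16 messages m ∈ F_2^4.
For each, compute codeword c = mG in F_2^8, then tally its weight.
  m = 0000 → c = 00000000, weight = 0.
  m = 1000 → c = 00100011, weight = 3.
  m = 0100 → c = 11000010, weight = 3.
  m = 1100 → c = 11100001, weight = 4.
  m = 0010 → c = 00000011, weight = 2.
  m = 1010 → c = 00100000, weight = 1.
  m = 0110 → c = 11000001, weight = 3.
  m = 1110 → c = 11100010, weight = 4.
  m = 0001 → c = 01010100, weight = 3.
  m = 1001 → c = 01110111, weight = 6.
  m = 0101 → c = 10010110, weight = 4.
  m = 1101 → c = 10110101, weight = 5.
  m = 0011 → c = 01010111, weight = 5.
  m = 1011 → c = 01110100, weight = 4.
  m = 0111 → c = 10010101, weight = 4.
  m = 1111 → c = 10110110, weight = 5.
Tally weights:
  weight 0: 1 codewords.
  weight 1: 1 codewords.
  weight 2: 1 codewords.
  weight 3: 4 codewords.
  weight 4: 5 codewords.
  weight 5: 3 codewords.
  weight 6: 1 codewords.
Minimum distance d = smallest w > 0 with A_w > 0 = 1.
Sanity: Σ A_w = 16 = 2^4 = 16 ✓.


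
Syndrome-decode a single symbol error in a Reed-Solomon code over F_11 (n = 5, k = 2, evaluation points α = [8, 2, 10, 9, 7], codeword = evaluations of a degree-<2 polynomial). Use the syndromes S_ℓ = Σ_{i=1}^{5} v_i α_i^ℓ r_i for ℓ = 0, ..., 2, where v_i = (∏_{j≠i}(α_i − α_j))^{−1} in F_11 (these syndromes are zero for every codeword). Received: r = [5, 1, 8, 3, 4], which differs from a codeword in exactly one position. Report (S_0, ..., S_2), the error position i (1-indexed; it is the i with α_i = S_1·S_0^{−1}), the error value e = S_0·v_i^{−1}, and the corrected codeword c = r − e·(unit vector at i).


S = (7, 1, 8), error at position 1, error magnitude e = 7, c = [9, 1, 8, 3, 4].

Step 1: column multipliers v_i = (∏_{j≠i}(α_i − α_j))^{−1} mod 11.
  i = 1 (α = 8): (8−2)(8−10)(8−9)(8−7) = 6·(−2)·(−1)·1 = 12 ≡ 1, so v_1 = 1^{−1} = 1 (mod 11).
  i = 2 (α = 2): (2−8)(2−10)(2−9)(2−7) = (−6)·(−8)·(−7)·(−5) = 1680 ≡ 8, so v_2 = 8^{−1} = 7 (mod 11).
  i = 3 (α = 10): (10−8)(10−2)(10−9)(10−7) = 2·8·1·3 = 48 ≡ 4, so v_3 = 4^{−1} = 3 (mod 11).
  i = 4 (α = 9): (9−8)(9−2)(9−10)(9−7) = 1·7·(−1)·2 = −14 ≡ 8, so v_4 = 8^{−1} = 7 (mod 11).
  i = 5 (α = 7): (7−8)(7−2)(7−10)(7−9) = (−1)·5·(−3)·(−2) = −30 ≡ 3, so v_5 = 3^{−1} = 4 (mod 11).
  v = [1, 7, 3, 7, 4].
Step 2: syndromes of r = [5, 1, 8, 3, 4] (all sums mod 11).
  S_0 = Σ v_i r_i = 1·5 + 7·1 + 3·8 + 7·3 + 4·4 = 73 ≡ 7.
  S_1 = Σ v_i α_i r_i = 1·8·5 + 7·2·1 + 3·10·8 + 7·9·3 + 4·7·4 = 595 ≡ 1.
  α_i^2 mod 11 = [9, 4, 1, 4, 5].
  S_2 = Σ v_i α_i^2 r_i = 1·9·5 + 7·4·1 + 3·1·8 + 7·4·3 + 4·5·4 = 261 ≡ 8.
  S = (7, 1, 8) ≠ 0, so r is not a codeword (an error is present).
Step 3: locate the error. For a single error e at position i, S_ℓ = v_i·e·α_i^ℓ, so α_err = S_1/S_0.
  S_0^{−1} = 7^{−1} = 8 (mod 11), so α_err = 1·8 = 8 ≡ 8 = α_1. Error position i = 1.
  Consistency check: S_2/S_1 = 8·1 = 8 ≡ 8 = α_err ✓ (single-error assumption holds).
Step 4: error magnitude e = S_0/v_1 = S_0·∏_{j≠1}(α_1 − α_j) = 7·1 = 7 ≡ 7 (mod 11).
Step 5: correct position 1: c_1 = r_1 − e = 5 − 7 ≡ 9 (mod 11). Hence c = [9, 1, 8, 3, 4].
  Check: interpolating c through the α_i gives m(x) = 2 + 5·x (degree < 2) with m(α_i) = c_i for every i, so c is indeed a codeword.


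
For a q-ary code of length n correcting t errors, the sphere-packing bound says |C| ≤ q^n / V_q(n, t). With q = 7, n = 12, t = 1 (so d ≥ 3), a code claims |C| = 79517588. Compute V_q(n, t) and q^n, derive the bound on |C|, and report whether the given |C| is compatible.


V_q(n, t) = 73, q^n = 13841287201, Hamming bound = 189606673, |C| = 79517588 ≤ bound (satisfied).

Step 1: Compute V_q(n, t) = Σ_{j=0}^1 C(n, j) (q−1)^j.
  j = 0: C(12,0)·(6)^0 = 1·1 = 1.
  j = 1: C(12,1)·(6)^1 = 12·6 = 72.
  V_q(n, t) = 1 + 72 = 73.
Step 2: q^n = 7^12 = 13841287201.
Step 3: Hamming bound ⌊q^n / V_q(n,t)⌋ = ⌊13841287201/73⌋ = 189606673.
Step 4: Compare |C| = 79517588 to 189606673: satisfied.
The claimed |C| lies below the Hamming bound.


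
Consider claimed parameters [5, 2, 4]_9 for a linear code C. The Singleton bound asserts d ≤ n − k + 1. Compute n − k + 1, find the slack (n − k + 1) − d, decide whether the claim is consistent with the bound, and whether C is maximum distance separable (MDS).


Singleton RHS = n − k + 1 = 4, slack = 0, bound satisfied, MDS.

Singleton bound: d ≤ n − k + 1.
Here n = 5, k = 2, so n − k + 1 = 4.
Given d = 4, check d ≤ 4: YES.
Slack = (n − k + 1) − d = 0.
The code is MDS (slack = 0).
Description: the claimed parameters are [5, 2, 4]_9; such a code would be MDS (meets Singleton bound).


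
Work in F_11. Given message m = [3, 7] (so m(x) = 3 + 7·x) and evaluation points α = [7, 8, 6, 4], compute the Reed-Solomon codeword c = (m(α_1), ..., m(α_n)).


c = [8, 4, 1, 9]

Message polynomial: m(x) = 3 + 7·x (mod 11).
For each evaluation point α_i, compute m(α_i) mod 11:
  α_1 = 7: Horner steps 7 → 8, so m(7) = 8.
  α_2 = 8: Horner steps 7 → 4, so m(8) = 4.
  α_3 = 6: Horner steps 7 → 1, so m(6) = 1.
  α_4 = 4: Horner steps 7 → 9, so m(4) = 9.
Codeword c = [8, 4, 1, 9] ∈ F_11^4.


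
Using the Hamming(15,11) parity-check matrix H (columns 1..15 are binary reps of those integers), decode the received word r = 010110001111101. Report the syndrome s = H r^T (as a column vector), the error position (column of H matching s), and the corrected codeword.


s = (0, 1, 0, 1)^T, error position = 5, corrected codeword c = 010100001111101

Compute s = H r^T mod 2 one row at a time:
  s_1 = 0 + 1 + 1 + 1 + 1 + 1 + 0 + 1 = 6 ≡ 0 (mod 2).
  s_2 = 1 + 1 + 0 + 0 + 1 + 1 + 0 + 1 = 5 ≡ 1 (mod 2).
  s_3 = 1 + 0 + 0 + 0 + 1 + 1 + 0 + 1 = 4 ≡ 0 (mod 2).
  s_4 = 0 + 0 + 1 + 0 + 1 + 1 + 1 + 1 = 5 ≡ 1 (mod 2).
s = (0, 1, 0, 1)^T — this equals column 5 of H (binary 0101), so error is at position 5.
Correct: flip bit 5 of r = 010110001111101 to get c = 010100001111101.


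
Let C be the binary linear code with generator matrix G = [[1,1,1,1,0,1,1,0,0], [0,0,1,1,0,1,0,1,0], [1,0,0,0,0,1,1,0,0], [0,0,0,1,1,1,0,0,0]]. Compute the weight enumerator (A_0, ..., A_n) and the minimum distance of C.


Weight distribution: A_0 = 1, A_3 = 5, A_4 = 5, A_5 = 2, A_6 = 2, A_7 = 1. Minimum distance d = 3.

Enumerate all 2^4 = 16 messages m ∈ F_2^4.
For each, compute codeword c = mG in F_2^9, then tally its weight.
  m = 0000 → c = 000000000, weight = 0.
  m = 1000 → c = 111101100, weight = 6.
  m = 0100 → c = 001101010, weight = 4.
  m = 1100 → c = 110000110, weight = 4.
  m = 0010 → c = 100001100, weight = 3.
  m = 1010 → c = 011100000, weight = 3.
  m = 0110 → c = 101100110, weight = 5.
  m = 1110 → c = 010001010, weight = 3.
  m = 0001 → c = 000111000, weight = 3.
  m = 1001 → c = 111010100, weight = 5.
  m = 0101 → c = 001010010, weight = 3.
  m = 1101 → c = 110111110, weight = 7.
  m = 0011 → c = 100110100, weight = 4.
  m = 1011 → c = 011011000, weight = 4.
  m = 0111 → c = 101011110, weight = 6.
  m = 1111 → c = 010110010, weight = 4.
Tally weights:
  weight 0: 1 codewords.
  weight 3: 5 codewords.
  weight 4: 5 codewords.
  weight 5: 2 codewords.
  weight 6: 2 codewords.
  weight 7: 1 codewords.
Minimum distance d = smallest w > 0 with A_w > 0 = 3.
Sanity: Σ A_w = 16 = 2^4 = 16 ✓.


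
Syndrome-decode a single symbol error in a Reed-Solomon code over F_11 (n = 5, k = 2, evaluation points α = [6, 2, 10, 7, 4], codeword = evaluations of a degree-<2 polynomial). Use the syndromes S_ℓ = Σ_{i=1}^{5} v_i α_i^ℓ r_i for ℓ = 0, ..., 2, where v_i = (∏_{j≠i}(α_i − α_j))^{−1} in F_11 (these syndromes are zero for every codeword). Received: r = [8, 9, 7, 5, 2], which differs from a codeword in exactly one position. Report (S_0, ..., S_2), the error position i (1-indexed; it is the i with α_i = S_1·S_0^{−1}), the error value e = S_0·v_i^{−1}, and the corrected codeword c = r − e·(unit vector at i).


S = (2, 8, 10), error at position 5, error magnitude e = 10, c = [8, 9, 7, 5, 3].

Step 1: column multipliers v_i = (∏_{j≠i}(α_i − α_j))^{−1} mod 11.
  i = 1 (α = 6): (6−2)(6−10)(6−7)(6−4) = 4·(−4)·(−1)·2 = 32 ≡ 10, so v_1 = 10^{−1} = 10 (mod 11).
  i = 2 (α = 2): (2−6)(2−10)(2−7)(2−4) = (−4)·(−8)·(−5)·(−2) = 320 ≡ 1, so v_2 = 1^{−1} = 1 (mod 11).
  i = 3 (α = 10): (10−6)(10−2)(10−7)(10−4) = 4·8·3·6 = 576 ≡ 4, so v_3 = 4^{−1} = 3 (mod 11).
  i = 4 (α = 7): (7−6)(7−2)(7−10)(7−4) = 1·5·(−3)·3 = −45 ≡ 10, so v_4 = 10^{−1} = 10 (mod 11).
  i = 5 (α = 4): (4−6)(4−2)(4−10)(4−7) = (−2)·2·(−6)·(−3) = −72 ≡ 5, so v_5 = 5^{−1} = 9 (mod 11).
  v = [10, 1, 3, 10, 9].
Step 2: syndromes of r = [8, 9, 7, 5, 2] (all sums mod 11).
  S_0 = Σ v_i r_i = 10·8 + 1·9 + 3·7 + 10·5 + 9·2 = 178 ≡ 2.
  S_1 = Σ v_i α_i r_i = 10·6·8 + 1·2·9 + 3·10·7 + 10·7·5 + 9·4·2 = 1130 ≡ 8.
  α_i^2 mod 11 = [3, 4, 1, 5, 5].
  S_2 = Σ v_i α_i^2 r_i = 10·3·8 + 1·4·9 + 3·1·7 + 10·5·5 + 9·5·2 = 637 ≡ 10.
  S = (2, 8, 10) ≠ 0, so r is not a codeword (an error is present).
Step 3: locate the error. For a single error e at position i, S_ℓ = v_i·e·α_i^ℓ, so α_err = S_1/S_0.
  S_0^{−1} = 2^{−1} = 6 (mod 11), so α_err = 8·6 = 48 ≡ 4 = α_5. Error position i = 5.
  Consistency check: S_2/S_1 = 10·7 = 70 ≡ 4 = α_err ✓ (single-error assumption holds).
Step 4: error magnitude e = S_0/v_5 = S_0·∏_{j≠5}(α_5 − α_j) = 2·5 = 10 ≡ 10 (mod 11).
Step 5: correct position 5: c_5 = r_5 − e = 2 − 10 ≡ 3 (mod 11). Hence c = [8, 9, 7, 5, 3].
  Check: interpolating c through the α_i gives m(x) = 4 + 8·x (degree < 2) with m(α_i) = c_i for every i, so c is indeed a codeword.


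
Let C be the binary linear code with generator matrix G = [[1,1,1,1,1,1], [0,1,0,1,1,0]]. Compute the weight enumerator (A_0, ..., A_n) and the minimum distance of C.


Weight distribution: A_0 = 1, A_3 = 2, A_6 = 1. Minimum distance d = 3.

Enumerate all 2^2 = 4 messages m ∈ F_2^2.
For each, compute codeword c = mG in F_2^6, then tally its weight.
  m = 00 → c = 000000, weight = 0.
  m = 10 → c = 111111, weight = 6.
  m = 01 → c = 010110, weight = 3.
  m = 11 → c = 101001, weight = 3.
Tally weights:
  weight 0: 1 codewords.
  weight 3: 2 codewords.
  weight 6: 1 codewords.
Minimum distance d = smallest w > 0 with A_w > 0 = 3.
Sanity: Σ A_w = 4 = 2^2 = 4 ✓.


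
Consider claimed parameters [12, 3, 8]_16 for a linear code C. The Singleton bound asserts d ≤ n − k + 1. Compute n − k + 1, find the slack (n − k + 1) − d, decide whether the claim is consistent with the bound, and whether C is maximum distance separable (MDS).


Singleton RHS = n − k + 1 = 10, slack = 2, bound satisfied, not MDS.

Singleton bound: d ≤ n − k + 1.
Here n = 12, k = 3, so n − k + 1 = 10.
Given d = 8, check d ≤ 10: YES.
Slack = (n − k + 1) − d = 2.
The code is NOT MDS (slack = 2 > 0).
Description: the claimed parameters are [12, 3, 8]_16; such a code would be non-MDS.


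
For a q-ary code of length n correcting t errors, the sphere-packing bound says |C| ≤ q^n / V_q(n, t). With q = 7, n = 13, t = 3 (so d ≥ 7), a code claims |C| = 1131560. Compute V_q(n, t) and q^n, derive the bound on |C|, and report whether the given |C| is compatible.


V_q(n, t) = 64663, q^n = 96889010407, Hamming bound = 1498368, |C| = 1131560 ≤ bound (satisfied).

Step 1: Compute V_q(n, t) = Σ_{j=0}^3 C(n, j) (q−1)^j.
  j = 0: C(13,0)·(6)^0 = 1·1 = 1.
  j = 1: C(13,1)·(6)^1 = 13·6 = 78.
  j = 2: C(13,2)·(6)^2 = 78·36 = 2808.
  j = 3: C(13,3)·(6)^3 = 286·216 = 61776.
  V_q(n, t) = 1 + 78 + 2808 + 61776 = 64663.
Step 2: q^n = 7^13 = 96889010407.
Step 3: Hamming bound ⌊q^n / V_q(n,t)⌋ = ⌊96889010407/64663⌋ = 1498368.
Step 4: Compare |C| = 1131560 to 1498368: satisfied.
The claimed |C| lies below the Hamming bound.


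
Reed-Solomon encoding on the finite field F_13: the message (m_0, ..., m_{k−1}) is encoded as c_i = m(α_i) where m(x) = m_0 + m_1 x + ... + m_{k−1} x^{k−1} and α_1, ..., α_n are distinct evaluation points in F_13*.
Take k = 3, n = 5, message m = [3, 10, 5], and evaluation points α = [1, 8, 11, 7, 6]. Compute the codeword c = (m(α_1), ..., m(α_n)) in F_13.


c = [5, 0, 3, 6, 9]

Message polynomial: m(x) = 3 + 10·x + 5·x^2 (mod 13).
For each evaluation point α_i, compute m(α_i) mod 13:
  α_1 = 1: Horner steps 5 → 2 → 5, so m(1) = 5.
  α_2 = 8: Horner steps 5 → 11 → 0, so m(8) = 0.
  α_3 = 11: Horner steps 5 → 0 → 3, so m(11) = 3.
  α_4 = 7: Horner steps 5 → 6 → 6, so m(7) = 6.
  α_5 = 6: Horner steps 5 → 1 → 9, so m(6) = 9.
Codeword c = [5, 0, 3, 6, 9] ∈ F_13^5.


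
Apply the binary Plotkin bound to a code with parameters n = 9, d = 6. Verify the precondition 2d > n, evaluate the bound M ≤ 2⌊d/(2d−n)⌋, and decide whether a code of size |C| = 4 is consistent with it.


Plotkin bound M ≤ 4; given |C| = 4 ≤ bound (satisfied).

Check applicability: 2d = 12, n = 9.
2d − n = 3 > 0, so Plotkin applies.
Compute d/(2d−n) = 6/3 ≈ 2.0000.
⌊d/(2d−n)⌋ = 2.
Plotkin bound: M ≤ 2·2 = 4.
Given |C| = 4, check: satisfied.
This |C| is at the Plotkin bound.


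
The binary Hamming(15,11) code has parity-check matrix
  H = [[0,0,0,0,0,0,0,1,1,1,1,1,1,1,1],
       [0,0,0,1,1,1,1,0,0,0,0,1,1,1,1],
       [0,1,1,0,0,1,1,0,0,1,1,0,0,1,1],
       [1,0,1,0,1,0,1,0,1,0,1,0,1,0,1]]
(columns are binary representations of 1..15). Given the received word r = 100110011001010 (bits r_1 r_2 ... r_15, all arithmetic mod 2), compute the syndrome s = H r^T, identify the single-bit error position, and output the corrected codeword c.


s = (0, 0, 1, 1)^T, error position = 3, corrected codeword c = 101110011001010

Compute s = H r^T mod 2 one row at a time:
  s_1 = 1 + 1 + 0 + 0 + 1 + 0 + 1 + 0 = 4 ≡ 0 (mod 2).
  s_2 = 1 + 1 + 0 + 0 + 1 + 0 + 1 + 0 = 4 ≡ 0 (mod 2).
  s_3 = 0 + 0 + 0 + 0 + 0 + 0 + 1 + 0 = 1 ≡ 1 (mod 2).
  s_4 = 1 + 0 + 1 + 0 + 1 + 0 + 0 + 0 = 3 ≡ 1 (mod 2).
s = (0, 0, 1, 1)^T — this equals column 3 of H (binary 0011), so error is at position 3.
Correct: flip bit 3 of r = 100110011001010 to get c = 101110011001010.


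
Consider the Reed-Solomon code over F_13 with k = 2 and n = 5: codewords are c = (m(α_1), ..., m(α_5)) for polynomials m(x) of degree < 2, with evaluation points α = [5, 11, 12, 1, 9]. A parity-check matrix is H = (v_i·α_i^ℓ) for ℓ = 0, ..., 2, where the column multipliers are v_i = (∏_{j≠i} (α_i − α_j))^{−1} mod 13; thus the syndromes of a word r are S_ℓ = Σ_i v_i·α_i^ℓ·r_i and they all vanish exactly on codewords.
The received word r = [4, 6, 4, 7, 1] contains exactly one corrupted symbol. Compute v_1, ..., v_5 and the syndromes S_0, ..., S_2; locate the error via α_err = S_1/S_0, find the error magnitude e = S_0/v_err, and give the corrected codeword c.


S = (8, 5, 8), error at position 3, error magnitude e = 2, c = [4, 6, 2, 7, 1].

Step 1: column multipliers v_i = (∏_{j≠i}(α_i − α_j))^{−1} mod 13.
  i = 1 (α = 5): (5−11)(5−12)(5−1)(5−9) = (−6)·(−7)·4·(−4) = −672 ≡ 4, so v_1 = 4^{−1} = 10 (mod 13).
  i = 2 (α = 11): (11−5)(11−12)(11−1)(11−9) = 6·(−1)·10·2 = −120 ≡ 10, so v_2 = 10^{−1} = 4 (mod 13).
  i = 3 (α = 12): (12−5)(12−11)(12−1)(12−9) = 7·1·11·3 = 231 ≡ 10, so v_3 = 10^{−1} = 4 (mod 13).
  i = 4 (α = 1): (1−5)(1−11)(1−12)(1−9) = (−4)·(−10)·(−11)·(−8) = 3520 ≡ 10, so v_4 = 10^{−1} = 4 (mod 13).
  i = 5 (α = 9): (9−5)(9−11)(9−12)(9−1) = 4·(−2)·(−3)·8 = 192 ≡ 10, so v_5 = 10^{−1} = 4 (mod 13).
  v = [10, 4, 4, 4, 4].
Step 2: syndromes of r = [4, 6, 4, 7, 1] (all sums mod 13).
  S_0 = Σ v_i r_i = 10·4 + 4·6 + 4·4 + 4·7 + 4·1 = 112 ≡ 8.
  S_1 = Σ v_i α_i r_i = 10·5·4 + 4·11·6 + 4·12·4 + 4·1·7 + 4·9·1 = 720 ≡ 5.
  α_i^2 mod 13 = [12, 4, 1, 1, 3].
  S_2 = Σ v_i α_i^2 r_i = 10·12·4 + 4·4·6 + 4·1·4 + 4·1·7 + 4·3·1 = 632 ≡ 8.
  S = (8, 5, 8) ≠ 0, so r is not a codeword (an error is present).
Step 3: locate the error. For a single error e at position i, S_ℓ = v_i·e·α_i^ℓ, so α_err = S_1/S_0.
  S_0^{−1} = 8^{−1} = 5 (mod 13), so α_err = 5·5 = 25 ≡ 12 = α_3. Error position i = 3.
  Consistency check: S_2/S_1 = 8·8 = 64 ≡ 12 = α_err ✓ (single-error assumption holds).
Step 4: error magnitude e = S_0/v_3 = S_0·∏_{j≠3}(α_3 − α_j) = 8·10 = 80 ≡ 2 (mod 13).
Step 5: correct position 3: c_3 = r_3 − e = 4 − 2 ≡ 2 (mod 13). Hence c = [4, 6, 2, 7, 1].
  Check: interpolating c through the α_i gives m(x) = 11 + 9·x (degree < 2) with m(α_i) = c_i for every i, so c is indeed a codeword.


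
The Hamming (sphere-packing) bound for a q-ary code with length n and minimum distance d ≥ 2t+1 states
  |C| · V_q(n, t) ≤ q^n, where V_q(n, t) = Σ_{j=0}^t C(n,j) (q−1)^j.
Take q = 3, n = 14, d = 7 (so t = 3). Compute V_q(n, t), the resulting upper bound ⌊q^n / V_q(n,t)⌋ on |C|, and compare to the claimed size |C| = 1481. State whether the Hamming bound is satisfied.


V_q(n, t) = 3305, q^n = 4782969, Hamming bound = 1447, |C| = 1481 > bound (violated).

Step 1: Compute V_q(n, t) = Σ_{j=0}^3 C(n, j) (q−1)^j.
  j = 0: C(14,0)·(2)^0 = 1·1 = 1.
  j = 1: C(14,1)·(2)^1 = 14·2 = 28.
  j = 2: C(14,2)·(2)^2 = 91·4 = 364.
  j = 3: C(14,3)·(2)^3 = 364·8 = 2912.
  V_q(n, t) = 1 + 28 + 364 + 2912 = 3305.
Step 2: q^n = 3^14 = 4782969.
Step 3: Hamming bound ⌊q^n / V_q(n,t)⌋ = ⌊4782969/3305⌋ = 1447.
Step 4: Compare |C| = 1481 to 1447: violated.
The claimed |C| lies above the Hamming bound, so no 3-ary code of length 14 with d ≥ 7 can have 1481 codewords.


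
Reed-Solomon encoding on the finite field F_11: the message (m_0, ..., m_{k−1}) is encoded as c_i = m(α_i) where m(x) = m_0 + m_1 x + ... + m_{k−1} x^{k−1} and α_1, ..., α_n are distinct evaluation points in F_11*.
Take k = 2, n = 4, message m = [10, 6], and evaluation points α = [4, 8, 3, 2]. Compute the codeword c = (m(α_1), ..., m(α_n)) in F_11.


c = [1, 3, 6, 0]

Message polynomial: m(x) = 10 + 6·x (mod 11).
For each evaluation point α_i, compute m(α_i) mod 11:
  α_1 = 4: Horner steps 6 → 1, so m(4) = 1.
  α_2 = 8: Horner steps 6 → 3, so m(8) = 3.
  α_3 = 3: Horner steps 6 → 6, so m(3) = 6.
  α_4 = 2: Horner steps 6 → 0, so m(2) = 0.
Codeword c = [1, 3, 6, 0] ∈ F_11^4.


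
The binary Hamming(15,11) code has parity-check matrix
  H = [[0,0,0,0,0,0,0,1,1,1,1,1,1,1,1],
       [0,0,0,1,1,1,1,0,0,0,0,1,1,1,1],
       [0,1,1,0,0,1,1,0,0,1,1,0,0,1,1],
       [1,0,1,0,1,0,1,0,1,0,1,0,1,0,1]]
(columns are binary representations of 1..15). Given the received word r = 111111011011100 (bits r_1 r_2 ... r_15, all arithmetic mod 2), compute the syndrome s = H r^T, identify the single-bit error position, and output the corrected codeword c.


s = (1, 1, 0, 0)^T, error position = 12, corrected codeword c = 111111011010100

Compute s = H r^T mod 2 one row at a time:
  s_1 = 1 + 1 + 0 + 1 + 1 + 1 + 0 + 0 = 5 ≡ 1 (mod 2).
  s_2 = 1 + 1 + 1 + 0 + 1 + 1 + 0 + 0 = 5 ≡ 1 (mod 2).
  s_3 = 1 + 1 + 1 + 0 + 0 + 1 + 0 + 0 = 4 ≡ 0 (mod 2).
  s_4 = 1 + 1 + 1 + 0 + 1 + 1 + 1 + 0 = 6 ≡ 0 (mod 2).
s = (1, 1, 0, 0)^T — this equals column 12 of H (binary 1100), so error is at position 12.
Correct: flip bit 12 of r = 111111011011100 to get c = 111111011010100.


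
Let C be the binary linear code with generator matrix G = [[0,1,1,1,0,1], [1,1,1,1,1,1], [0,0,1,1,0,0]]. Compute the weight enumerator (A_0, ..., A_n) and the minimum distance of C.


Weight distribution: A_0 = 1, A_2 = 3, A_4 = 3, A_6 = 1. Minimum distance d = 2.

Enumerate all 2^3 = 8 messages m ∈ F_2^3.
For each, compute codeword c = mG in F_2^6, then tally its weight.
  m = 000 → c = 000000, weight = 0.
  m = 100 → c = 011101, weight = 4.
  m = 010 → c = 111111, weight = 6.
  m = 110 → c = 100010, weight = 2.
  m = 001 → c = 001100, weight = 2.
  m = 101 → c = 010001, weight = 2.
  m = 011 → c = 110011, weight = 4.
  m = 111 → c = 101110, weight = 4.
Tally weights:
  weight 0: 1 codewords.
  weight 2: 3 codewords.
  weight 4: 3 codewords.
  weight 6: 1 codewords.
Minimum distance d = smallest w > 0 with A_w > 0 = 2.
Sanity: Σ A_w = 8 = 2^3 = 8 ✓.


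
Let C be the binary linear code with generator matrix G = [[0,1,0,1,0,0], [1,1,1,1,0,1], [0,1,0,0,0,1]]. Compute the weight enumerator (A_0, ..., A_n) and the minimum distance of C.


Weight distribution: A_0 = 1, A_2 = 3, A_3 = 3, A_5 = 1. Minimum distance d = 2.

Enumerate all 2^3 = 8 messages m ∈ F_2^3.
For each, compute codeword c = mG in F_2^6, then tally its weight.
  m = 000 → c = 000000, weight = 0.
  m = 100 → c = 010100, weight = 2.
  m = 010 → c = 111101, weight = 5.
  m = 110 → c = 101001, weight = 3.
  m = 001 → c = 010001, weight = 2.
  m = 101 → c = 000101, weight = 2.
  m = 011 → c = 101100, weight = 3.
  m = 111 → c = 111000, weight = 3.
Tally weights:
  weight 0: 1 codewords.
  weight 2: 3 codewords.
  weight 3: 3 codewords.
  weight 5: 1 codewords.
Minimum distance d = smallest w > 0 with A_w > 0 = 2.
Sanity: Σ A_w = 8 = 2^3 = 8 ✓.


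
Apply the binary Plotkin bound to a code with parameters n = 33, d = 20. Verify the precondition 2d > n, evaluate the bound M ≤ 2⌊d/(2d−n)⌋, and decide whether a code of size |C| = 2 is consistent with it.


Plotkin bound M ≤ 4; given |C| = 2 ≤ bound (satisfied).

Check applicability: 2d = 40, n = 33.
2d − n = 7 > 0, so Plotkin applies.
Compute d/(2d−n) = 20/7 ≈ 2.8571.
⌊d/(2d−n)⌋ = 2.
Plotkin bound: M ≤ 2·2 = 4.
Given |C| = 2, check: satisfied.
This |C| is below the Plotkin bound.


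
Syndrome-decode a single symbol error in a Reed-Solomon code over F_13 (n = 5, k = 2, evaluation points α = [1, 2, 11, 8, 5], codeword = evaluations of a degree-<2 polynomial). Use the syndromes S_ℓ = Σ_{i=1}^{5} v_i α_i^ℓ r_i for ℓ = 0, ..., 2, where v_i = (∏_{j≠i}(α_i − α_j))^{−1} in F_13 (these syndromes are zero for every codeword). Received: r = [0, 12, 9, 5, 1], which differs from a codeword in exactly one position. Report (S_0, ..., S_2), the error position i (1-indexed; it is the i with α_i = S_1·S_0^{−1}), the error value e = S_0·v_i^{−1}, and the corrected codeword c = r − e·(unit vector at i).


S = (4, 8, 3), error at position 2, error magnitude e = 2, c = [0, 10, 9, 5, 1].

Step 1: column multipliers v_i = (∏_{j≠i}(α_i − α_j))^{−1} mod 13.
  i = 1 (α = 1): (1−2)(1−11)(1−8)(1−5) = (−1)·(−10)·(−7)·(−4) = 280 ≡ 7, so v_1 = 7^{−1} = 2 (mod 13).
  i = 2 (α = 2): (2−1)(2−11)(2−8)(2−5) = 1·(−9)·(−6)·(−3) = −162 ≡ 7, so v_2 = 7^{−1} = 2 (mod 13).
  i = 3 (α = 11): (11−1)(11−2)(11−8)(11−5) = 10·9·3·6 = 1620 ≡ 8, so v_3 = 8^{−1} = 5 (mod 13).
  i = 4 (α = 8): (8−1)(8−2)(8−11)(8−5) = 7·6·(−3)·3 = −378 ≡ 12, so v_4 = 12^{−1} = 12 (mod 13).
  i = 5 (α = 5): (5−1)(5−2)(5−11)(5−8) = 4·3·(−6)·(−3) = 216 ≡ 8, so v_5 = 8^{−1} = 5 (mod 13).
  v = [2, 2, 5, 12, 5].
Step 2: syndromes of r = [0, 12, 9, 5, 1] (all sums mod 13).
  S_0 = Σ v_i r_i = 2·0 + 2·12 + 5·9 + 12·5 + 5·1 = 134 ≡ 4.
  S_1 = Σ v_i α_i r_i = 2·1·0 + 2·2·12 + 5·11·9 + 12·8·5 + 5·5·1 = 1048 ≡ 8.
  α_i^2 mod 13 = [1, 4, 4, 12, 12].
  S_2 = Σ v_i α_i^2 r_i = 2·1·0 + 2·4·12 + 5·4·9 + 12·12·5 + 5·12·1 = 1056 ≡ 3.
  S = (4, 8, 3) ≠ 0, so r is not a codeword (an error is present).
Step 3: locate the error. For a single error e at position i, S_ℓ = v_i·e·α_i^ℓ, so α_err = S_1/S_0.
  S_0^{−1} = 4^{−1} = 10 (mod 13), so α_err = 8·10 = 80 ≡ 2 = α_2. Error position i = 2.
  Consistency check: S_2/S_1 = 3·5 = 15 ≡ 2 = α_err ✓ (single-error assumption holds).
Step 4: error magnitude e = S_0/v_2 = S_0·∏_{j≠2}(α_2 − α_j) = 4·7 = 28 ≡ 2 (mod 13).
Step 5: correct position 2: c_2 = r_2 − e = 12 − 2 ≡ 10 (mod 13). Hence c = [0, 10, 9, 5, 1].
  Check: interpolating c through the α_i gives m(x) = 3 + 10·x (degree < 2) with m(α_i) = c_i for every i, so c is indeed a codeword.


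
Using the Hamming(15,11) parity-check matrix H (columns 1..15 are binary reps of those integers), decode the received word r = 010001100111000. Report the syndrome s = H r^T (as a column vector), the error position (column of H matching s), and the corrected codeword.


s = (1, 1, 1, 0)^T, error position = 14, corrected codeword c = 010001100111010

Compute s = H r^T mod 2 one row at a time:
  s_1 = 0 + 0 + 1 + 1 + 1 + 0 + 0 + 0 = 3 ≡ 1 (mod 2).
  s_2 = 0 + 0 + 1 + 1 + 1 + 0 + 0 + 0 = 3 ≡ 1 (mod 2).
  s_3 = 1 + 0 + 1 + 1 + 1 + 1 + 0 + 0 = 5 ≡ 1 (mod 2).
  s_4 = 0 + 0 + 0 + 1 + 0 + 1 + 0 + 0 = 2 ≡ 0 (mod 2).
s = (1, 1, 1, 0)^T — this equals column 14 of H (binary 1110), so error is at position 14.
Correct: flip bit 14 of r = 010001100111000 to get c = 010001100111010.


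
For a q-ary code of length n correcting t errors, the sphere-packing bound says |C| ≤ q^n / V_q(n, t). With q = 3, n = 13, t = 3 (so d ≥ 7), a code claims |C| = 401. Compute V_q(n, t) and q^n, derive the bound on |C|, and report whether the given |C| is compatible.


V_q(n, t) = 2627, q^n = 1594323, Hamming bound = 606, |C| = 401 ≤ bound (satisfied).

Step 1: Compute V_q(n, t) = Σ_{j=0}^3 C(n, j) (q−1)^j.
  j = 0: C(13,0)·(2)^0 = 1·1 = 1.
  j = 1: C(13,1)·(2)^1 = 13·2 = 26.
  j = 2: C(13,2)·(2)^2 = 78·4 = 312.
  j = 3: C(13,3)·(2)^3 = 286·8 = 2288.
  V_q(n, t) = 1 + 26 + 312 + 2288 = 2627.
Step 2: q^n = 3^13 = 1594323.
Step 3: Hamming bound ⌊q^n / V_q(n,t)⌋ = ⌊1594323/2627⌋ = 606.
Step 4: Compare |C| = 401 to 606: satisfied.
The claimed |C| lies below the Hamming bound.


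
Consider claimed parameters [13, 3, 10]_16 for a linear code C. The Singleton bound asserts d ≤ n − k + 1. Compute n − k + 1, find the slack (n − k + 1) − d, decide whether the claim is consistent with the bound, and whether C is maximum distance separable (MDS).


Singleton RHS = n − k + 1 = 11, slack = 1, bound satisfied, not MDS.

Singleton bound: d ≤ n − k + 1.
Here n = 13, k = 3, so n − k + 1 = 11.
Given d = 10, check d ≤ 11: YES.
Slack = (n − k + 1) − d = 1.
The code is NOT MDS (slack = 1 > 0).
Description: the claimed parameters are [13, 3, 10]_16; such a code would be non-MDS.


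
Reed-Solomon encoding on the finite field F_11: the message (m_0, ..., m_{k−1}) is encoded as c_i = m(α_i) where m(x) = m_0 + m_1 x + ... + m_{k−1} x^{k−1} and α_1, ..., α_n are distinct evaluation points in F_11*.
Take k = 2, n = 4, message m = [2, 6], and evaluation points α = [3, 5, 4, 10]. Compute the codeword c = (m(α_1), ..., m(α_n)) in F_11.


c = [9, 10, 4, 7]

Message polynomial: m(x) = 2 + 6·x (mod 11).
For each evaluation point α_i, compute m(α_i) mod 11:
  α_1 = 3: Horner steps 6 → 9, so m(3) = 9.
  α_2 = 5: Horner steps 6 → 10, so m(5) = 10.
  α_3 = 4: Horner steps 6 → 4, so m(4) = 4.
  α_4 = 10: Horner steps 6 → 7, so m(10) = 7.
Codeword c = [9, 10, 4, 7] ∈ F_11^4.


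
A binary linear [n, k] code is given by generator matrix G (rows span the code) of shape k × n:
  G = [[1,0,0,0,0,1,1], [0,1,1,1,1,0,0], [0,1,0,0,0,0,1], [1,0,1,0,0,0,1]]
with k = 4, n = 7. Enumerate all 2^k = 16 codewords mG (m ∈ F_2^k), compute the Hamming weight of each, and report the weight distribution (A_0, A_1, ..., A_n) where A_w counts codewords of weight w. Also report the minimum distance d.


Weight distribution: A_0 = 1, A_2 = 2, A_3 = 5, A_4 = 5, A_5 = 2, A_7 = 1. Minimum distance d = 2.

Enumerate all 2^4 = 16 messages m ∈ F_2^4.
For each, compute codeword c = mG in F_2^7, then tally its weight.
  m = 0000 → c = 0000000, weight = 0.
  m = 1000 → c = 1000011, weight = 3.
  m = 0100 → c = 0111100, weight = 4.
  m = 1100 → c = 1111111, weight = 7.
  m = 0010 → c = 0100001, weight = 2.
  m = 1010 → c = 1100010, weight = 3.
  m = 0110 → c = 0011101, weight = 4.
  m = 1110 → c = 1011110, weight = 5.
  m = 0001 → c = 1010001, weight = 3.
  m = 1001 → c = 0010010, weight = 2.
  m = 0101 → c = 1101101, weight = 5.
  m = 1101 → c = 0101110, weight = 4.
  m = 0011 → c = 1110000, weight = 3.
  m = 1011 → c = 0110011, weight = 4.
  m = 0111 → c = 1001100, weight = 3.
  m = 1111 → c = 0001111, weight = 4.
Tally weights:
  weight 0: 1 codewords.
  weight 2: 2 codewords.
  weight 3: 5 codewords.
  weight 4: 5 codewords.
  weight 5: 2 codewords.
  weight 7: 1 codewords.
Minimum distance d = smallest w > 0 with A_w > 0 = 2.
Sanity: Σ A_w = 16 = 2^4 = 16 ✓.


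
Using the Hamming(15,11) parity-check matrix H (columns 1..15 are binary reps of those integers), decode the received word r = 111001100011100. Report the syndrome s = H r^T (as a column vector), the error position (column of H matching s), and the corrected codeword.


s = (1, 0, 1, 1)^T, error position = 11, corrected codeword c = 111001100001100

Compute s = H r^T mod 2 one row at a time:
  s_1 = 0 + 0 + 0 + 1 + 1 + 1 + 0 + 0 = 3 ≡ 1 (mod 2).
  s_2 = 0 + 0 + 1 + 1 + 1 + 1 + 0 + 0 = 4 ≡ 0 (mod 2).
  s_3 = 1 + 1 + 1 + 1 + 0 + 1 + 0 + 0 = 5 ≡ 1 (mod 2).
  s_4 = 1 + 1 + 0 + 1 + 0 + 1 + 1 + 0 = 5 ≡ 1 (mod 2).
s = (1, 0, 1, 1)^T — this equals column 11 of H (binary 1011), so error is at position 11.
Correct: flip bit 11 of r = 111001100011100 to get c = 111001100001100.


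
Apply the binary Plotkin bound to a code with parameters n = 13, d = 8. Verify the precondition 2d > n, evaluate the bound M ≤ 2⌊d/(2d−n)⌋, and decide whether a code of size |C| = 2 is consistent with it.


Plotkin bound M ≤ 4; given |C| = 2 ≤ bound (satisfied).

Check applicability: 2d = 16, n = 13.
2d − n = 3 > 0, so Plotkin applies.
Compute d/(2d−n) = 8/3 ≈ 2.6667.
⌊d/(2d−n)⌋ = 2.
Plotkin bound: M ≤ 2·2 = 4.
Given |C| = 2, check: satisfied.
This |C| is below the Plotkin bound.


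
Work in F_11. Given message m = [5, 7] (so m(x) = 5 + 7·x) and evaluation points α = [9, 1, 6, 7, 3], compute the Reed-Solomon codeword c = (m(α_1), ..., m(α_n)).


c = [2, 1, 3, 10, 4]

Message polynomial: m(x) = 5 + 7·x (mod 11).
For each evaluation point α_i, compute m(α_i) mod 11:
  α_1 = 9: Horner steps 7 → 2, so m(9) = 2.
  α_2 = 1: Horner steps 7 → 1, so m(1) = 1.
  α_3 = 6: Horner steps 7 → 3, so m(6) = 3.
  α_4 = 7: Horner steps 7 → 10, so m(7) = 10.
  α_5 = 3: Horner steps 7 → 4, so m(3) = 4.
Codeword c = [2, 1, 3, 10, 4] ∈ F_11^5.


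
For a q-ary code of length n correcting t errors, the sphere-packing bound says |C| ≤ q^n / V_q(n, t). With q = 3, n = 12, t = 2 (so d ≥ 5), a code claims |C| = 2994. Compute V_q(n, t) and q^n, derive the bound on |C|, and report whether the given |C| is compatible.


V_q(n, t) = 289, q^n = 531441, Hamming bound = 1838, |C| = 2994 > bound (violated).

Step 1: Compute V_q(n, t) = Σ_{j=0}^2 C(n, j) (q−1)^j.
  j = 0: C(12,0)·(2)^0 = 1·1 = 1.
  j = 1: C(12,1)·(2)^1 = 12·2 = 24.
  j = 2: C(12,2)·(2)^2 = 66·4 = 264.
  V_q(n, t) = 1 + 24 + 264 = 289.
Step 2: q^n = 3^12 = 531441.
Step 3: Hamming bound ⌊q^n / V_q(n,t)⌋ = ⌊531441/289⌋ = 1838.
Step 4: Compare |C| = 2994 to 1838: violated.
The claimed |C| lies above the Hamming bound, so no 3-ary code of length 12 with d ≥ 5 can have 2994 codewords.


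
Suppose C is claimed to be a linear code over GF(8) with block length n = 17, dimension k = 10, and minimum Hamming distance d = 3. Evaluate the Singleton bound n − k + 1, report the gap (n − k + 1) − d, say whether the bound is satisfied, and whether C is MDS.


Singleton RHS = n − k + 1 = 8, slack = 5, bound satisfied, not MDS.

Singleton bound: d ≤ n − k + 1.
Here n = 17, k = 10, so n − k + 1 = 8.
Given d = 3, check d ≤ 8: YES.
Slack = (n − k + 1) − d = 5.
The code is NOT MDS (slack = 5 > 0).
Description: the claimed parameters are [17, 10, 3]_8; such a code would be non-MDS.


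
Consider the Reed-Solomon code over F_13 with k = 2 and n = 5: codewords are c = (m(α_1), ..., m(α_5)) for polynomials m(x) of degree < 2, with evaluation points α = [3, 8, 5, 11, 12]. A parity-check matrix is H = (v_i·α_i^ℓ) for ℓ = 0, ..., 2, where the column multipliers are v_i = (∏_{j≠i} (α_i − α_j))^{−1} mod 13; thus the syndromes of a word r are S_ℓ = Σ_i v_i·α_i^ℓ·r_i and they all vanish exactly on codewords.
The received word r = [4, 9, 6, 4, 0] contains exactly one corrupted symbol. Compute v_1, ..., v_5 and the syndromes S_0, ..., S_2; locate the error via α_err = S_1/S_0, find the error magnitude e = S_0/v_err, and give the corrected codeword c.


S = (8, 10, 6), error at position 4, error magnitude e = 5, c = [4, 9, 6, 12, 0].

Step 1: column multipliers v_i = (∏_{j≠i}(α_i − α_j))^{−1} mod 13.
  i = 1 (α = 3): (3−8)(3−5)(3−11)(3−12) = (−5)·(−2)·(−8)·(−9) = 720 ≡ 5, so v_1 = 5^{−1} = 8 (mod 13).
  i = 2 (α = 8): (8−3)(8−5)(8−11)(8−12) = 5·3·(−3)·(−4) = 180 ≡ 11, so v_2 = 11^{−1} = 6 (mod 13).
  i = 3 (α = 5): (5−3)(5−8)(5−11)(5−12) = 2·(−3)·(−6)·(−7) = −252 ≡ 8, so v_3 = 8^{−1} = 5 (mod 13).
  i = 4 (α = 11): (11−3)(11−8)(11−5)(11−12) = 8·3·6·(−1) = −144 ≡ 12, so v_4 = 12^{−1} = 12 (mod 13).
  i = 5 (α = 12): (12−3)(12−8)(12−5)(12−11) = 9·4·7·1 = 252 ≡ 5, so v_5 = 5^{−1} = 8 (mod 13).
  v = [8, 6, 5, 12, 8].
Step 2: syndromes of r = [4, 9, 6, 4, 0] (all sums mod 13).
  S_0 = Σ v_i r_i = 8·4 + 6·9 + 5·6 + 12·4 + 8·0 = 164 ≡ 8.
  S_1 = Σ v_i α_i r_i = 8·3·4 + 6·8·9 + 5·5·6 + 12·11·4 + 8·12·0 = 1206 ≡ 10.
  α_i^2 mod 13 = [9, 12, 12, 4, 1].
  S_2 = Σ v_i α_i^2 r_i = 8·9·4 + 6·12·9 + 5·12·6 + 12·4·4 + 8·1·0 = 1488 ≡ 6.
  S = (8, 10, 6) ≠ 0, so r is not a codeword (an error is present).
Step 3: locate the error. For a single error e at position i, S_ℓ = v_i·e·α_i^ℓ, so α_err = S_1/S_0.
  S_0^{−1} = 8^{−1} = 5 (mod 13), so α_err = 10·5 = 50 ≡ 11 = α_4. Error position i = 4.
  Consistency check: S_2/S_1 = 6·4 = 24 ≡ 11 = α_err ✓ (single-error assumption holds).
Step 4: error magnitude e = S_0/v_4 = S_0·∏_{j≠4}(α_4 − α_j) = 8·12 = 96 ≡ 5 (mod 13).
Step 5: correct position 4: c_4 = r_4 − e = 4 − 5 ≡ 12 (mod 13). Hence c = [4, 9, 6, 12, 0].
  Check: interpolating c through the α_i gives m(x) = 1 + 1·x (degree < 2) with m(α_i) = c_i for every i, so c is indeed a codeword.
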